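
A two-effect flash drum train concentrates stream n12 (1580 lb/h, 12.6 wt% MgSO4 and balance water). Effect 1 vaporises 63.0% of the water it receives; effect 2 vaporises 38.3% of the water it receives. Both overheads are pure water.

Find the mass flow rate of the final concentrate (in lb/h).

514.3 lb/h

water in feed = 1580×0.874 = 1380.9 lb/h.
After stage 1: water left = (1−0.630)×1380.9 = 510.94; stream total = 710.02 lb/h.
After stage 2: water left = (1−0.383)×510.94 = 315.25; final concentrate = 514.33 lb/h.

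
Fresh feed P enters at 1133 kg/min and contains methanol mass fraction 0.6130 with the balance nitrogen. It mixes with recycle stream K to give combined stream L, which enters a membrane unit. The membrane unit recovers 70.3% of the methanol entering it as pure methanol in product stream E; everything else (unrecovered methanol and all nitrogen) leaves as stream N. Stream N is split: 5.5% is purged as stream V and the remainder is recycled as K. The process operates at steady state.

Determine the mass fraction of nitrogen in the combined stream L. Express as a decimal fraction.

0.8920

nitrogen enters only via P and leaves only via the purge: 1133×0.387 = 0.055×(nitrogen in N), and the membrane unit passes all nitrogen, so nitrogen in L = nitrogen in N = 7972.2 kg/min.
methanol in L: m_A = 1133×0.613 + (1−0.055)·(1−0.703)·m_A, so m_A = 694.53/0.7193 = 965.52 kg/min.
L = 965.52 + 7972.2 = 8937.7 kg/min.
nitrogen fraction in L = 7972.2/8937.7 = 0.8920.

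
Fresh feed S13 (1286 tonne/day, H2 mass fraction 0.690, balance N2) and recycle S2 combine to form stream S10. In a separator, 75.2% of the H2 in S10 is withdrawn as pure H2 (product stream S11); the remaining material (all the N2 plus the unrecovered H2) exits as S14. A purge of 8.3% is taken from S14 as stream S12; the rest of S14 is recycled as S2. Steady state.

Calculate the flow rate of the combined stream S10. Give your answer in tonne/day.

N2 enters only via S13 and leaves only via the purge: 1286×0.310 = 0.083×(N2 in S14), and the separator passes all N2, so N2 in S10 = N2 in S14 = 4803.1 tonne/day.
H2 in S10: m_A = 1286×0.690 + (1−0.083)·(1−0.752)·m_A, so m_A = 887.34/0.7726 = 1148.5 tonne/day.
S10 = 1148.5 + 4803.1 = 5951.7 tonne/day.

5952 tonne/day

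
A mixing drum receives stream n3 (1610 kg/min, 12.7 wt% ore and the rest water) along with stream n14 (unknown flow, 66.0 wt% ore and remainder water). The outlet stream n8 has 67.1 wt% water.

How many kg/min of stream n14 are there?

Let n14 be the unknown flow. Total out = 1610 + n14.
water balance: 1405.5 + 0.340·n14 = 0.671·(1610 + n14)
(0.340 − 0.671)·n14 = 0.671×1610 − 1405.5 = -325.22
n14 = -325.22 / -0.331 = 982.54 kg/min

982.5 kg/min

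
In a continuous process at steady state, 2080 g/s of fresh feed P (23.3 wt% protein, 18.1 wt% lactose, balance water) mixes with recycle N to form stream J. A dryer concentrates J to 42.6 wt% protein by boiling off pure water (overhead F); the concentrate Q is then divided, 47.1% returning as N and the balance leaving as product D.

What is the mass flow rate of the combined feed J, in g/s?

Overall protein balance (none leaves overhead): protein in fresh feed = protein in product, i.e. 2080×0.233 = (1−0.471)·Q·0.426.
Q = 484.64/(0.426×0.529) = 2150.6 g/s.
Recycle N = 0.471×2150.6 = 1012.9 g/s.
Combined feed J = 2080 + 1012.9 = 3092.9 g/s.

3093 g/s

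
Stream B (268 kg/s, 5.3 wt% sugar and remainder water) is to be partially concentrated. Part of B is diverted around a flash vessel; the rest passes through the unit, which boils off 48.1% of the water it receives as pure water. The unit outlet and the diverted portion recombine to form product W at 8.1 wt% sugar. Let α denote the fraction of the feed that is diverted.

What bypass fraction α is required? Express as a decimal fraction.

All 268×0.053 = 14.204 kg/s of sugar reaches W, so W = 14.204/0.081 = 175.36 kg/s and vapour = 92.642 kg/s.
The evaporator receives (1−α)·268 of feed at 0.947 water and removes 0.481 of that water:
0.481×0.947×(1−α)×268 = 92.642
(1−α) = 92.642/122.08 = 0.7589;  α = 0.2411.

0.241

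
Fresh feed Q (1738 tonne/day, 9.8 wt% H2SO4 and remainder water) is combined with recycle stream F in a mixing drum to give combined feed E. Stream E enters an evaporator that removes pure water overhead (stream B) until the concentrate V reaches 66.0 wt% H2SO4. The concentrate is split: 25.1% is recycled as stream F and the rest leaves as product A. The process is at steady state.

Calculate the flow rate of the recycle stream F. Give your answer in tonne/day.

Overall H2SO4 balance (none leaves overhead): H2SO4 in fresh feed = H2SO4 in product, i.e. 1738×0.098 = (1−0.251)·V·0.660.
V = 170.32/(0.660×0.749) = 344.55 tonne/day.
Recycle F = 0.251×344.55 = 86.482 tonne/day.

86.48 tonne/day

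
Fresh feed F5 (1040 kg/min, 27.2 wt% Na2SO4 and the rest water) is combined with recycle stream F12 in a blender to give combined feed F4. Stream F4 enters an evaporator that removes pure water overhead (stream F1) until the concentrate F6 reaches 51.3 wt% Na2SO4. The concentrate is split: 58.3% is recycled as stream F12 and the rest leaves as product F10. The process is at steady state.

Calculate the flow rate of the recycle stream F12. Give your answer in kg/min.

770.9 kg/min

Overall Na2SO4 balance (none leaves overhead): Na2SO4 in fresh feed = Na2SO4 in product, i.e. 1040×0.272 = (1−0.583)·F6·0.513.
F6 = 282.88/(0.513×0.417) = 1322.4 kg/min.
Recycle F12 = 0.583×1322.4 = 770.93 kg/min.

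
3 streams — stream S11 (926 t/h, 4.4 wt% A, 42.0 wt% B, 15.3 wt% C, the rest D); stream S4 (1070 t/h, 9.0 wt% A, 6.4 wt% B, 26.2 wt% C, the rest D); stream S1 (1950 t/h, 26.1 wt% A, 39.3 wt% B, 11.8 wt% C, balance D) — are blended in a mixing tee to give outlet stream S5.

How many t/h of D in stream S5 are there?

D out = D in = 926×0.383 + 1070×0.584 + 1950×0.228 = 1424.1 t/h.

1424 t/h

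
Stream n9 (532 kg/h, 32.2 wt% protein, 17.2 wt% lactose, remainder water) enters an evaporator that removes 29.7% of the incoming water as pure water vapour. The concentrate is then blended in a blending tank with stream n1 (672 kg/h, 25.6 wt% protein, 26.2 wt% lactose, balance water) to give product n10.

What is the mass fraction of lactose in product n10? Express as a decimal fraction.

Vapour removed = 0.297×0.506×532 = 79.95 kg/h; concentrate = 452.05 kg/h.
lactose reaching the mixer = 91.504 (from concentrate) + 672×0.262 = 267.57 kg/h.
Product flow = 452.05 + 672 = 1124 kg/h; lactose fraction = 0.238.

0.238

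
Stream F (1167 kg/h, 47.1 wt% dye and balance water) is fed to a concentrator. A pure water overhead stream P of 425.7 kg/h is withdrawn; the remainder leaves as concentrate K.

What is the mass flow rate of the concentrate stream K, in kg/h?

Concentrate = 1167 − 425.7 = 741.3 kg/h.

741.3 kg/h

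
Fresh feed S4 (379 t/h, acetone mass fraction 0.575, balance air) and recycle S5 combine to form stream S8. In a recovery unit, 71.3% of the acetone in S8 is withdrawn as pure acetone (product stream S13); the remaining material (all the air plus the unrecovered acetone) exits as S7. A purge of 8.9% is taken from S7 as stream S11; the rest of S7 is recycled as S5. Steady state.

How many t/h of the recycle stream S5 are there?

1726 t/h

air enters only via S4 and leaves only via the purge: 379×0.425 = 0.089×(air in S7), and the recovery unit passes all air, so air in S8 = air in S7 = 1809.8 t/h.
acetone in S8: m_A = 379×0.575 + (1−0.089)·(1−0.713)·m_A, so m_A = 217.92/0.7385 = 295.07 t/h.
S7 = (1−0.713)×295.07 + 1809.8 = 1894.5 t/h.
Recycle S5 = (1−0.089)×1894.5 = 1725.9 t/h.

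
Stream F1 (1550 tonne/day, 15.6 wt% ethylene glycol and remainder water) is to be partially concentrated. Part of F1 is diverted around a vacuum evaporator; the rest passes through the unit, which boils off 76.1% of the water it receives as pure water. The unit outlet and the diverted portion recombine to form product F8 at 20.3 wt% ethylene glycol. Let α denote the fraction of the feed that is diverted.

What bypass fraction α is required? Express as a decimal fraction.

0.640

All 1550×0.156 = 241.8 tonne/day of ethylene glycol reaches F8, so F8 = 241.8/0.203 = 1191.1 tonne/day and vapour = 358.87 tonne/day.
The evaporator receives (1−α)·1550 of feed at 0.844 water and removes 0.761 of that water:
0.761×0.844×(1−α)×1550 = 358.87
(1−α) = 358.87/995.54 = 0.3605;  α = 0.6395.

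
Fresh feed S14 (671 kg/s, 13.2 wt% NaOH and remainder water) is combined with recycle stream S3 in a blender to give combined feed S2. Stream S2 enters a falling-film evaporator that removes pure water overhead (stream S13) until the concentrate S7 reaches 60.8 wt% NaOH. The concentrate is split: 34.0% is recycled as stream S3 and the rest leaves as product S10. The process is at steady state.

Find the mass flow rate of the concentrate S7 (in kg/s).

220.7 kg/s

Overall NaOH balance (none leaves overhead): NaOH in fresh feed = NaOH in product, i.e. 671×0.132 = (1−0.340)·S7·0.608.
S7 = 88.572/(0.608×0.660) = 220.72 kg/s.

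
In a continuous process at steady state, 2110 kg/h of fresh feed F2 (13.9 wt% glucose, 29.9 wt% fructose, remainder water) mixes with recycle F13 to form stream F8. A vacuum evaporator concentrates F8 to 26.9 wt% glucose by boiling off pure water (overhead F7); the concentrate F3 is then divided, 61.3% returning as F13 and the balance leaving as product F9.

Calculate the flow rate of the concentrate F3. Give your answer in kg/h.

2817 kg/h

Overall glucose balance (none leaves overhead): glucose in fresh feed = glucose in product, i.e. 2110×0.139 = (1−0.613)·F3·0.269.
F3 = 293.29/(0.269×0.387) = 2817.3 kg/h.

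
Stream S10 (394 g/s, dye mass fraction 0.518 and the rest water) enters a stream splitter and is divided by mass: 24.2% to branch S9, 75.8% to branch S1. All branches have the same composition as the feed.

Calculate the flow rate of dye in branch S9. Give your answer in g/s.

49.39 g/s

Branch S9 total = 0.242×394 = 95.348 g/s.
dye in S9 = 0.518×95.348 = 49.39 g/s.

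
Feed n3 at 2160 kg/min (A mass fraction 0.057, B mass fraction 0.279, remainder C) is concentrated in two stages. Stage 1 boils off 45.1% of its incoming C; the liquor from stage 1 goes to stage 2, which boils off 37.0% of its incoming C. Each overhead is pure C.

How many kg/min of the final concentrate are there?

1222 kg/min

C in feed = 2160×0.664 = 1434.2 kg/min.
After stage 1: C left = (1−0.451)×1434.2 = 787.4; stream total = 1513.2 kg/min.
After stage 2: C left = (1−0.370)×787.4 = 496.06; final concentrate = 1221.8 kg/min.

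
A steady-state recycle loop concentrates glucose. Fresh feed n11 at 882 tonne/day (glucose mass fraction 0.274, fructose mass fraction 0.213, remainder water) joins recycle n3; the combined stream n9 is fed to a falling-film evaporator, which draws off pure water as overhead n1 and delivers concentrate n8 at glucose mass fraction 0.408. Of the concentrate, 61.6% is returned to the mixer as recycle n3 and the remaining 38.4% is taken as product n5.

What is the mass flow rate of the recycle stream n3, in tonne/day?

Overall glucose balance (none leaves overhead): glucose in fresh feed = glucose in product, i.e. 882×0.274 = (1−0.616)·n8·0.408.
n8 = 241.67/(0.408×0.384) = 1542.5 tonne/day.
Recycle n3 = 0.616×1542.5 = 950.19 tonne/day.

950.2 tonne/day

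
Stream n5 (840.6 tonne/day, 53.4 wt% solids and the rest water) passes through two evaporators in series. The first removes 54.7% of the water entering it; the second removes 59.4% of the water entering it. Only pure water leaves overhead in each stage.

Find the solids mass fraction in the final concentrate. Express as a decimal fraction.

0.8617

water in feed = 840.6×0.466 = 391.72 tonne/day.
After stage 1: water left = (1−0.547)×391.72 = 177.45; stream total = 626.33 tonne/day.
After stage 2: water left = (1−0.594)×177.45 = 72.044; final concentrate = 520.92 tonne/day.
solids fraction = 448.88/520.92 = 0.8617.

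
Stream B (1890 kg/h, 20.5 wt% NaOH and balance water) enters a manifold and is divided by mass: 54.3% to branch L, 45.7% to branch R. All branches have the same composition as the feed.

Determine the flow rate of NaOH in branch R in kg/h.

177.1 kg/h

Branch R total = 0.457×1890 = 863.73 kg/h.
NaOH in R = 0.205×863.73 = 177.06 kg/h.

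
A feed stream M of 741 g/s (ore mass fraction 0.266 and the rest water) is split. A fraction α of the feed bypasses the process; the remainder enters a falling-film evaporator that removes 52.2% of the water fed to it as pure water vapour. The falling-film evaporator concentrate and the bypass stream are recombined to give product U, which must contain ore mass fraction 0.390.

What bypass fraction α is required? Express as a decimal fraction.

0.170

All 741×0.266 = 197.11 g/s of ore reaches U, so U = 197.11/0.390 = 505.4 g/s and vapour = 235.6 g/s.
The evaporator receives (1−α)·741 of feed at 0.734 water and removes 0.522 of that water:
0.522×0.734×(1−α)×741 = 235.6
(1−α) = 235.6/283.91 = 0.8298;  α = 0.1702.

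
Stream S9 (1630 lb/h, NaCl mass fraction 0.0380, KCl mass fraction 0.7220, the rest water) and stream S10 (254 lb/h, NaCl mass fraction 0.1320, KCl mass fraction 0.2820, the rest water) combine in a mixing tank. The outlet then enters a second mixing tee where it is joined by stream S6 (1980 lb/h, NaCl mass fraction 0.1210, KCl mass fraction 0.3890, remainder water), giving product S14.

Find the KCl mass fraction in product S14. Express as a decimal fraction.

0.5224

Overall, product flow = 3864 lb/h.
KCl in = 1630×0.722 + 254×0.282 + 1980×0.389 = 2018.7 lb/h.
KCl fraction in S14 = 0.5224.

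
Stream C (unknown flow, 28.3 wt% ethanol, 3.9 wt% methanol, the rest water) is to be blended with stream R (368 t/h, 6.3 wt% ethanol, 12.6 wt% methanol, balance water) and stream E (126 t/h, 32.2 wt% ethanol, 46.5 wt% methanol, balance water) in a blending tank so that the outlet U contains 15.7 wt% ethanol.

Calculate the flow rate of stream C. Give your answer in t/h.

Let C be the unknown flow. Total out = 494 + C.
ethanol balance: 63.756 + 0.283·C = 0.157·(494 + C)
(0.283 − 0.157)·C = 0.157×494 − 63.756 = 13.802
C = 13.802 / 0.126 = 109.54 t/h

109.5 t/h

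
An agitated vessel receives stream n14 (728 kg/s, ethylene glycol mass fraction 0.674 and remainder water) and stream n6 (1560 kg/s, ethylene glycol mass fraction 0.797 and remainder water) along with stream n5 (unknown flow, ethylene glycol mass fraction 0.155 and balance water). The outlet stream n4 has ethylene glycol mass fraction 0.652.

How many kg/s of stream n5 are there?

487.4 kg/s

Let n5 be the unknown flow. Total out = 2288 + n5.
ethylene glycol balance: 1734 + 0.155·n5 = 0.652·(2288 + n5)
(0.155 − 0.652)·n5 = 0.652×2288 − 1734 = -242.22
n5 = -242.22 / -0.497 = 487.36 kg/s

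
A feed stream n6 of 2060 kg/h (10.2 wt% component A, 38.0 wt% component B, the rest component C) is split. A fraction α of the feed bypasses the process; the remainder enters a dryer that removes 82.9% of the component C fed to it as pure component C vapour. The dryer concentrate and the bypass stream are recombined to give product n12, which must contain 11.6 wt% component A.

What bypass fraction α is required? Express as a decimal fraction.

All 2060×0.102 = 210.12 kg/h of component A reaches n12, so n12 = 210.12/0.116 = 1811.4 kg/h and vapour = 248.62 kg/h.
The evaporator receives (1−α)·2060 of feed at 0.518 component C and removes 0.829 of that component C:
0.829×0.518×(1−α)×2060 = 248.62
(1−α) = 248.62/884.61 = 0.2811;  α = 0.7189.

0.719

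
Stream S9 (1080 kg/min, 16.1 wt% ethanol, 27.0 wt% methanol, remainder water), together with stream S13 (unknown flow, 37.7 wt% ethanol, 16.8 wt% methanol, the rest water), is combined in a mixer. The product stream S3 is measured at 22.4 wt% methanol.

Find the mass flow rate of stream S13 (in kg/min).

Let S13 be the unknown flow. Total out = 1080 + S13.
methanol balance: 291.6 + 0.168·S13 = 0.224·(1080 + S13)
(0.168 − 0.224)·S13 = 0.224×1080 − 291.6 = -49.68
S13 = -49.68 / -0.056 = 887.14 kg/min

887.1 kg/min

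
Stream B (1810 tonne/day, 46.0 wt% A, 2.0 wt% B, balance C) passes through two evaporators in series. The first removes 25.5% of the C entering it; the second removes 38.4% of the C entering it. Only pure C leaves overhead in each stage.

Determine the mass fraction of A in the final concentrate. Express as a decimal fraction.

C in feed = 1810×0.520 = 941.2 tonne/day.
After stage 1: C left = (1−0.255)×941.2 = 701.19; stream total = 1570 tonne/day.
After stage 2: C left = (1−0.384)×701.19 = 431.94; final concentrate = 1300.7 tonne/day.
A fraction = 832.6/1300.7 = 0.640.

0.640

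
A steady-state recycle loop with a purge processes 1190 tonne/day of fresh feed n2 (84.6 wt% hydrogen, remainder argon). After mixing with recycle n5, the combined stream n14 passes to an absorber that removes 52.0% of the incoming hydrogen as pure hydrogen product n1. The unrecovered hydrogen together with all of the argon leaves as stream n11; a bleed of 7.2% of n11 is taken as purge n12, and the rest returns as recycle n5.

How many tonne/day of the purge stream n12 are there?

246 tonne/day

argon enters only via n2 and leaves only via the purge: 1190×0.154 = 0.072×(argon in n11), and the absorber passes all argon, so argon in n14 = argon in n11 = 2545.3 tonne/day.
hydrogen in n14: m_A = 1190×0.846 + (1−0.072)·(1−0.520)·m_A, so m_A = 1006.7/0.5546 = 1815.4 tonne/day.
n11 = (1−0.520)×1815.4 + 2545.3 = 3416.7 tonne/day.
Purge n12 = 0.072×3416.7 = 246 tonne/day.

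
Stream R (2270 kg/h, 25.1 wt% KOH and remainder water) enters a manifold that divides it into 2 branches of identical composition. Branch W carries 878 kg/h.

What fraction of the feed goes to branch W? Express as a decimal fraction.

0.387

Fraction to W = 878/2270 = 0.3868.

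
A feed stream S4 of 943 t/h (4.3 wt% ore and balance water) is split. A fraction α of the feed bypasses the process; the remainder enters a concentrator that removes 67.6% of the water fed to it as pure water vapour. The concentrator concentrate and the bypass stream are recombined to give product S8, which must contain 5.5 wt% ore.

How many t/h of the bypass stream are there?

625 t/h

All 943×0.043 = 40.549 t/h of ore reaches S8, so S8 = 40.549/0.055 = 737.25 t/h and vapour = 205.75 t/h.
The evaporator receives (1−α)·943 of feed at 0.957 water and removes 0.676 of that water:
0.676×0.957×(1−α)×943 = 205.75
(1−α) = 205.75/610.06 = 0.3373;  α = 0.6627.
Bypass flow = 0.6627×943 = 624.97 t/h.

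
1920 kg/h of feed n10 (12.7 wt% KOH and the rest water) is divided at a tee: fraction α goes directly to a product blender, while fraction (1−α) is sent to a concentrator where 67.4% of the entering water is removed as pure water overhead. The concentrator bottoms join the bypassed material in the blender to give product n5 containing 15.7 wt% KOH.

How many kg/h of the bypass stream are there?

All 1920×0.127 = 243.84 kg/h of KOH reaches n5, so n5 = 243.84/0.157 = 1553.1 kg/h and vapour = 366.88 kg/h.
The evaporator receives (1−α)·1920 of feed at 0.873 water and removes 0.674 of that water:
0.674×0.873×(1−α)×1920 = 366.88
(1−α) = 366.88/1129.7 = 0.3247;  α = 0.6753.
Bypass flow = 0.6753×1920 = 1296.5 kg/h.

1296 kg/h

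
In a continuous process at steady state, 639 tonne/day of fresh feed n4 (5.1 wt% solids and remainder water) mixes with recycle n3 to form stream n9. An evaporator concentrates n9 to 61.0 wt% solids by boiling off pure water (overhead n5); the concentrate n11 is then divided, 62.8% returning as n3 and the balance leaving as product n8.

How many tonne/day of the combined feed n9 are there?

729.2 tonne/day

Overall solids balance (none leaves overhead): solids in fresh feed = solids in product, i.e. 639×0.051 = (1−0.628)·n11·0.610.
n11 = 32.589/(0.610×0.372) = 143.61 tonne/day.
Recycle n3 = 0.628×143.61 = 90.19 tonne/day.
Combined feed n9 = 639 + 90.19 = 729.19 tonne/day.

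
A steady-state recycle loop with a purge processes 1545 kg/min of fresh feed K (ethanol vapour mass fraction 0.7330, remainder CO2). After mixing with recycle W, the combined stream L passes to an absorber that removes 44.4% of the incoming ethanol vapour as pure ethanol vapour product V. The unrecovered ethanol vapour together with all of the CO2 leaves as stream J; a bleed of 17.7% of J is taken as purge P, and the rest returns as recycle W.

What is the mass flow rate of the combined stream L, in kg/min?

CO2 enters only via K and leaves only via the purge: 1545×0.267 = 0.177×(CO2 in J), and the absorber passes all CO2, so CO2 in L = CO2 in J = 2330.6 kg/min.
ethanol vapour in L: m_A = 1545×0.733 + (1−0.177)·(1−0.444)·m_A, so m_A = 1132.5/0.5424 = 2087.9 kg/min.
L = 2087.9 + 2330.6 = 4418.5 kg/min.

4418 kg/min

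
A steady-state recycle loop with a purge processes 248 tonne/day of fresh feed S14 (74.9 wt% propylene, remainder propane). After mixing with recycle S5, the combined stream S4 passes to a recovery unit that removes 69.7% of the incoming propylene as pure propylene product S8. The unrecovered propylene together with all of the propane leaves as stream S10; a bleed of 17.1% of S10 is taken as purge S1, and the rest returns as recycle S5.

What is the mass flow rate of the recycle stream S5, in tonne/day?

364.1 tonne/day

propane enters only via S14 and leaves only via the purge: 248×0.251 = 0.171×(propane in S10), and the recovery unit passes all propane, so propane in S4 = propane in S10 = 364.02 tonne/day.
propylene in S4: m_A = 248×0.749 + (1−0.171)·(1−0.697)·m_A, so m_A = 185.75/0.7488 = 248.06 tonne/day.
S10 = (1−0.697)×248.06 + 364.02 = 439.19 tonne/day.
Recycle S5 = (1−0.171)×439.19 = 364.09 tonne/day.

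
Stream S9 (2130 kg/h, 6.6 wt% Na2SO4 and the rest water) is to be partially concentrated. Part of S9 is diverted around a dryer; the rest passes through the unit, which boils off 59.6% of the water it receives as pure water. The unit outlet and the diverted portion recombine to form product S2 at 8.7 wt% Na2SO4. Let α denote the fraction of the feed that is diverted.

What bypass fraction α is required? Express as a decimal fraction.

0.566

All 2130×0.066 = 140.58 kg/h of Na2SO4 reaches S2, so S2 = 140.58/0.087 = 1615.9 kg/h and vapour = 514.14 kg/h.
The evaporator receives (1−α)·2130 of feed at 0.934 water and removes 0.596 of that water:
0.596×0.934×(1−α)×2130 = 514.14
(1−α) = 514.14/1185.7 = 0.4336;  α = 0.5664.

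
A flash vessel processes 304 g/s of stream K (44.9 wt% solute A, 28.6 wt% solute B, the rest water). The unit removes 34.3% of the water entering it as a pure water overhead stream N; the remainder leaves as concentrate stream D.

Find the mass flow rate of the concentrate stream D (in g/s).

water entering = 304×0.265 = 80.56 g/s; overhead removed = 0.343×80.56 = 27.632 g/s.
Concentrate = 304 − 27.632 = 276.37 g/s.

276.4 g/s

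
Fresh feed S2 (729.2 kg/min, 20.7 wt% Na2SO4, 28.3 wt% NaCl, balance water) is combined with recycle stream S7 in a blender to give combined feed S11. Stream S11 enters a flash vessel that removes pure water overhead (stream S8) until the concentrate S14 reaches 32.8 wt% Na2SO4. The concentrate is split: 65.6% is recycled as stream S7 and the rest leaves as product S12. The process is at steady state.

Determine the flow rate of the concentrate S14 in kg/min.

Overall Na2SO4 balance (none leaves overhead): Na2SO4 in fresh feed = Na2SO4 in product, i.e. 729.2×0.207 = (1−0.656)·S14·0.328.
S14 = 150.94/(0.328×0.344) = 1337.8 kg/min.

1338 kg/min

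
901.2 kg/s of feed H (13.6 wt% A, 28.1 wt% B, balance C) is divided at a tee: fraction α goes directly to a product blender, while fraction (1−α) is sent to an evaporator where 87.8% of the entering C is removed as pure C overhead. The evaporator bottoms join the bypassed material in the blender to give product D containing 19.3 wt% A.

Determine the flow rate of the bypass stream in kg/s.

All 901.2×0.136 = 122.56 kg/s of A reaches D, so D = 122.56/0.193 = 635.04 kg/s and vapour = 266.16 kg/s.
The evaporator receives (1−α)·901.2 of feed at 0.583 C and removes 0.878 of that C:
0.878×0.583×(1−α)×901.2 = 266.16
(1−α) = 266.16/461.3 = 0.5770;  α = 0.4230.
Bypass flow = 0.4230×901.2 = 381.23 kg/s.

381.2 kg/s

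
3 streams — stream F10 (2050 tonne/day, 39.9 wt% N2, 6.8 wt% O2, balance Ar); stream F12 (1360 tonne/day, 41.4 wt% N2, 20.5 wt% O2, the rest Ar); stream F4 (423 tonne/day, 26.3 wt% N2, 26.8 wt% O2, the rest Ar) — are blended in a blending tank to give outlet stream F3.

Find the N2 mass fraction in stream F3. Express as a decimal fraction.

0.3893

Total flow out = 2050 + 1360 + 423 = 3833 tonne/day.
N2 in = 2050×0.399 + 1360×0.414 + 423×0.263 = 1492.2 tonne/day.
N2 mass fraction in F3 = 1492.2/3833 = 0.3893.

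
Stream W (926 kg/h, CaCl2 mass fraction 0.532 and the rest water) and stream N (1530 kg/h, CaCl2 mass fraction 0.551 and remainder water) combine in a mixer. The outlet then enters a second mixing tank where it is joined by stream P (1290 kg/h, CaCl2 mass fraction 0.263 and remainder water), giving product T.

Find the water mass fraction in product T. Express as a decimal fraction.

Overall, product flow = 3746 kg/h.
water in = 926×0.468 + 1530×0.449 + 1290×0.737 = 2071.1 kg/h.
water fraction in T = 0.553.

0.553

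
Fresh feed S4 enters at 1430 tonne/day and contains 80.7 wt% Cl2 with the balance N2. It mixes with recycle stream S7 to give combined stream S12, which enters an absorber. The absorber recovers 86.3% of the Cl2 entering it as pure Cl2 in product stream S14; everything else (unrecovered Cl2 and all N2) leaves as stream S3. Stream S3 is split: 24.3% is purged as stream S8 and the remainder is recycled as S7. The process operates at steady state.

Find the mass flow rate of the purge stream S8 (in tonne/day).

318.9 tonne/day

N2 enters only via S4 and leaves only via the purge: 1430×0.193 = 0.243×(N2 in S3), and the absorber passes all N2, so N2 in S12 = N2 in S3 = 1135.8 tonne/day.
Cl2 in S12: m_A = 1430×0.807 + (1−0.243)·(1−0.863)·m_A, so m_A = 1154/0.8963 = 1287.5 tonne/day.
S3 = (1−0.863)×1287.5 + 1135.8 = 1312.2 tonne/day.
Purge S8 = 0.243×1312.2 = 318.85 tonne/day.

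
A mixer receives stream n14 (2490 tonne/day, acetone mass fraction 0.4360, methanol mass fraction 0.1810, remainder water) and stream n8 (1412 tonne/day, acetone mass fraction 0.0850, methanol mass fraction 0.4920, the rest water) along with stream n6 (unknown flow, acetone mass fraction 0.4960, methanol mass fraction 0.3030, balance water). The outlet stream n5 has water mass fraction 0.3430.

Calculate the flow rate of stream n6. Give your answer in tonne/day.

1497 tonne/day

Let n6 be the unknown flow. Total out = 3902 + n6.
water balance: 1550.9 + 0.201·n6 = 0.343·(3902 + n6)
(0.201 − 0.343)·n6 = 0.343×3902 − 1550.9 = -212.56
n6 = -212.56 / -0.142 = 1496.9 tonne/day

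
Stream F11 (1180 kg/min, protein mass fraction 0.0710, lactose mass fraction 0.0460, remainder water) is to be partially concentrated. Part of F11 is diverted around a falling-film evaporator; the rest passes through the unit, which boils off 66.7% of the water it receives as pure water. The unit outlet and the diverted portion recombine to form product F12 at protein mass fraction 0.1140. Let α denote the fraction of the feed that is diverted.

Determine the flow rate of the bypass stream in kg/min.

424.3 kg/min

All 1180×0.071 = 83.78 kg/min of protein reaches F12, so F12 = 83.78/0.114 = 734.91 kg/min and vapour = 445.09 kg/min.
The evaporator receives (1−α)·1180 of feed at 0.883 water and removes 0.667 of that water:
0.667×0.883×(1−α)×1180 = 445.09
(1−α) = 445.09/694.97 = 0.6404;  α = 0.3596.
Bypass flow = 0.3596×1180 = 424.28 kg/min.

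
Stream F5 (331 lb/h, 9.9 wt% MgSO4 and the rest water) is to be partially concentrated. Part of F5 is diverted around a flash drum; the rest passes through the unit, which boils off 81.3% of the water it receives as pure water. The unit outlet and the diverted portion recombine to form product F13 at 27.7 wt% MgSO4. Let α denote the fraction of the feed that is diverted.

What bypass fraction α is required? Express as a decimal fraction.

All 331×0.099 = 32.769 lb/h of MgSO4 reaches F13, so F13 = 32.769/0.277 = 118.3 lb/h and vapour = 212.7 lb/h.
The evaporator receives (1−α)·331 of feed at 0.901 water and removes 0.813 of that water:
0.813×0.901×(1−α)×331 = 212.7
(1−α) = 212.7/242.46 = 0.8773;  α = 0.1227.

0.123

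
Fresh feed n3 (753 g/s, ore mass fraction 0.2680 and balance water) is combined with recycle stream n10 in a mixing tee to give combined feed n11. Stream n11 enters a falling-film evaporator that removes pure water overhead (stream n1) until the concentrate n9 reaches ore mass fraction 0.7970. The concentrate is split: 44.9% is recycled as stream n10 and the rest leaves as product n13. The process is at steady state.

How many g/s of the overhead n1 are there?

499.8 g/s

Overall ore balance (none leaves overhead): ore in fresh feed = ore in product, i.e. 753×0.268 = (1−0.449)·n9·0.797.
n9 = 201.8/(0.797×0.551) = 459.54 g/s.
Recycle n10 = 0.449×459.54 = 206.33 g/s.
Combined feed n11 = 753 + 206.33 = 959.33 g/s.
Overhead n1 = n11 − n9 = 959.33 − 459.54 = 499.8 g/s.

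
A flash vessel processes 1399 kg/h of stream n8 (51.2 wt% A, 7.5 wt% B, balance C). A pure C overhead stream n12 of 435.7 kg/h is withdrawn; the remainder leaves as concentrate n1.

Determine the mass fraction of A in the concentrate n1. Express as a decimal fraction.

A is not removed: 1399×0.512 = 716.29 kg/h of A enters n1.
Concentrate = 1399 − 435.7 = 963.3 kg/h.
Mass fraction = 716.29/963.3 = 0.744.

0.744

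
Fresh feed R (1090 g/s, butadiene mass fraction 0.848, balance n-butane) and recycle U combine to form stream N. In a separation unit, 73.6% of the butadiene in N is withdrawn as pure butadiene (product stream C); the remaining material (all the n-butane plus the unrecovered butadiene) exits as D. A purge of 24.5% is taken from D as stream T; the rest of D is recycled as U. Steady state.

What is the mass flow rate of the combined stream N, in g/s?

n-butane enters only via R and leaves only via the purge: 1090×0.152 = 0.245×(n-butane in D), and the separation unit passes all n-butane, so n-butane in N = n-butane in D = 676.24 g/s.
butadiene in N: m_A = 1090×0.848 + (1−0.245)·(1−0.736)·m_A, so m_A = 924.32/0.8007 = 1154.4 g/s.
N = 1154.4 + 676.24 = 1830.7 g/s.

1831 g/s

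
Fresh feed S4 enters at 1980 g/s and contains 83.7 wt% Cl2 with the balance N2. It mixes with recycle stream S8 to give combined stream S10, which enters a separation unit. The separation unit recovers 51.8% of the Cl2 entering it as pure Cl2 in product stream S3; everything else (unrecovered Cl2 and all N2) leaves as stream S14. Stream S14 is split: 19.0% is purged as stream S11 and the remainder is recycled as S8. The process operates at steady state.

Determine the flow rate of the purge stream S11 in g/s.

571.7 g/s

N2 enters only via S4 and leaves only via the purge: 1980×0.163 = 0.190×(N2 in S14), and the separation unit passes all N2, so N2 in S10 = N2 in S14 = 1698.6 g/s.
Cl2 in S10: m_A = 1980×0.837 + (1−0.190)·(1−0.518)·m_A, so m_A = 1657.3/0.6096 = 2718.7 g/s.
S14 = (1−0.518)×2718.7 + 1698.6 = 3009 g/s.
Purge S11 = 0.190×3009 = 571.72 g/s.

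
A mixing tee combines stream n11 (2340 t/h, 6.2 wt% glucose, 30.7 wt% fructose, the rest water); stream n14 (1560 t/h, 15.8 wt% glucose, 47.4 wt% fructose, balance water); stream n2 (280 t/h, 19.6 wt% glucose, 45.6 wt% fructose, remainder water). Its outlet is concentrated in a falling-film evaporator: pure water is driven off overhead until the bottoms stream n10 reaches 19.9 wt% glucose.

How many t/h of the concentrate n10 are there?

2243 t/h

glucose entering = 2340×0.062 + 1560×0.158 + 280×0.196 = 446.44 t/h.
All glucose reports to n10, so n10 = 446.44/0.199 = 2243.4 t/h.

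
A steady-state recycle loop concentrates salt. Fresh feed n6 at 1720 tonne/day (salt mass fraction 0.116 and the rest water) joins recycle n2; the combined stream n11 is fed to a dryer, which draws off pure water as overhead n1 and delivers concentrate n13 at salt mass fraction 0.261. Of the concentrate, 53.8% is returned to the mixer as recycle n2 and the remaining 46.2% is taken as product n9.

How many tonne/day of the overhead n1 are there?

955.6 tonne/day

Overall salt balance (none leaves overhead): salt in fresh feed = salt in product, i.e. 1720×0.116 = (1−0.538)·n13·0.261.
n13 = 199.52/(0.261×0.462) = 1654.6 tonne/day.
Recycle n2 = 0.538×1654.6 = 890.2 tonne/day.
Combined feed n11 = 1720 + 890.2 = 2610.2 tonne/day.
Overhead n1 = n11 − n13 = 2610.2 − 1654.6 = 955.56 tonne/day.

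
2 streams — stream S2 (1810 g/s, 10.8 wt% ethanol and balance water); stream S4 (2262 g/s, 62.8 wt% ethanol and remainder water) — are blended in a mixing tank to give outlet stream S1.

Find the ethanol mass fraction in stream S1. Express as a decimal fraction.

Total flow out = 1810 + 2262 = 4072 g/s.
ethanol in = 1810×0.108 + 2262×0.628 = 1616 g/s.
ethanol mass fraction in S1 = 1616/4072 = 0.397.

0.397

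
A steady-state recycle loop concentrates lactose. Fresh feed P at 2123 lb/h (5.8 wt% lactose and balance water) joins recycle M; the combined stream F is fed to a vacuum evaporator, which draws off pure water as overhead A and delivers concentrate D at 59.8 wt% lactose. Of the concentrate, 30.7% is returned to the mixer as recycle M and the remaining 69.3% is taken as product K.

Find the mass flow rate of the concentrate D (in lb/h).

297.1 lb/h

Overall lactose balance (none leaves overhead): lactose in fresh feed = lactose in product, i.e. 2123×0.058 = (1−0.307)·D·0.598.
D = 123.13/(0.598×0.693) = 297.13 lb/h.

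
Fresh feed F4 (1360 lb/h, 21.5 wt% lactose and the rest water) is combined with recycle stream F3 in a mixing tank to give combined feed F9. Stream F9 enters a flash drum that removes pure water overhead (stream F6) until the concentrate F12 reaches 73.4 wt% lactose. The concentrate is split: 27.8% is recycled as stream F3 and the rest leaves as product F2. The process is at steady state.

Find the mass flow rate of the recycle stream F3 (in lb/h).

153.4 lb/h

Overall lactose balance (none leaves overhead): lactose in fresh feed = lactose in product, i.e. 1360×0.215 = (1−0.278)·F12·0.734.
F12 = 292.4/(0.734×0.722) = 551.75 lb/h.
Recycle F3 = 0.278×551.75 = 153.39 lb/h.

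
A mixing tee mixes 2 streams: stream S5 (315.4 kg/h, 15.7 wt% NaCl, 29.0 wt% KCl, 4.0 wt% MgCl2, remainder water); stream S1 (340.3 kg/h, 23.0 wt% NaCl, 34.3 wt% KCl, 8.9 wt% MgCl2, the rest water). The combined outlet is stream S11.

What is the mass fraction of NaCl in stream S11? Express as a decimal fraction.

Total flow out = 315.4 + 340.3 = 655.7 kg/h.
NaCl in = 315.4×0.157 + 340.3×0.230 = 127.79 kg/h.
NaCl mass fraction in S11 = 127.79/655.7 = 0.1949.

0.1949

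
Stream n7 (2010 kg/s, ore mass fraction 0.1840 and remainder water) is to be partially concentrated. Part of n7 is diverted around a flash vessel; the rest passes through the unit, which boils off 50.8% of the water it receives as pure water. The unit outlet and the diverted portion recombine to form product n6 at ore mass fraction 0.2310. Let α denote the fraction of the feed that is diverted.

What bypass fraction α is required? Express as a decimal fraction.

All 2010×0.184 = 369.84 kg/s of ore reaches n6, so n6 = 369.84/0.231 = 1601 kg/s and vapour = 408.96 kg/s.
The evaporator receives (1−α)·2010 of feed at 0.816 water and removes 0.508 of that water:
0.508×0.816×(1−α)×2010 = 408.96
(1−α) = 408.96/833.2 = 0.4908;  α = 0.5092.

0.509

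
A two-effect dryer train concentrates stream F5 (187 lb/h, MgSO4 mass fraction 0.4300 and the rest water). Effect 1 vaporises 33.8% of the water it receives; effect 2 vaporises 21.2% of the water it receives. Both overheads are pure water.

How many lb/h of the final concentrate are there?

water in feed = 187×0.570 = 106.59 lb/h.
After stage 1: water left = (1−0.338)×106.59 = 70.563; stream total = 150.97 lb/h.
After stage 2: water left = (1−0.212)×70.563 = 55.603; final concentrate = 136.01 lb/h.

136 lb/h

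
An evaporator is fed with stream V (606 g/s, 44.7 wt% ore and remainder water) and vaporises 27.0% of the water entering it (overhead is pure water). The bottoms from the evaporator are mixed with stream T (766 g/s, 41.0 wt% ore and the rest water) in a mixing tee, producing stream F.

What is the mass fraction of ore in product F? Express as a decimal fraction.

Vapour removed = 0.270×0.553×606 = 90.482 g/s; concentrate = 515.52 g/s.
ore reaching the mixer = 270.88 (from concentrate) + 766×0.410 = 584.94 g/s.
Product flow = 515.52 + 766 = 1281.5 g/s; ore fraction = 0.456.

0.456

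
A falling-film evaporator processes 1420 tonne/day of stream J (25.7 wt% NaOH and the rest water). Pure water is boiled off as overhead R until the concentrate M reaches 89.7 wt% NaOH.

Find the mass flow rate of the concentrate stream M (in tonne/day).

NaOH is conserved: 1420×0.257 = 364.94 tonne/day all reports to the concentrate.
Concentrate = 364.94/(target fraction) = 406.85 tonne/day.

406.8 tonne/day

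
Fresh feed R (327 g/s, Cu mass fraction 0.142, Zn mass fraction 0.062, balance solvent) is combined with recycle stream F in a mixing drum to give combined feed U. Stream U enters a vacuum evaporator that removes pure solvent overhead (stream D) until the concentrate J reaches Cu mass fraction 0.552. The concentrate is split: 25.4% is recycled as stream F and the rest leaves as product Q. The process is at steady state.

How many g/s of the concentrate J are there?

112.8 g/s

Overall Cu balance (none leaves overhead): Cu in fresh feed = Cu in product, i.e. 327×0.142 = (1−0.254)·J·0.552.
J = 46.434/(0.552×0.746) = 112.76 g/s.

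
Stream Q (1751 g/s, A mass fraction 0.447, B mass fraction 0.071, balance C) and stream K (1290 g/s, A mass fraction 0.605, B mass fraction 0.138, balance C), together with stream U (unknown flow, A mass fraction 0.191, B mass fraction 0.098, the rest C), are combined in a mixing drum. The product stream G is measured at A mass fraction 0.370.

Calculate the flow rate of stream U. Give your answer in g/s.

Let U be the unknown flow. Total out = 3041 + U.
A balance: 1563.1 + 0.191·U = 0.370·(3041 + U)
(0.191 − 0.370)·U = 0.370×3041 − 1563.1 = -437.98
U = -437.98 / -0.179 = 2446.8 g/s

2447 g/s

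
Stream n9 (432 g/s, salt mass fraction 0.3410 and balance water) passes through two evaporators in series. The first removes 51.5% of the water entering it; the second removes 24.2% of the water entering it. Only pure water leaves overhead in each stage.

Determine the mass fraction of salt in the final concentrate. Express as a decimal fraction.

0.5846

water in feed = 432×0.659 = 284.69 g/s.
After stage 1: water left = (1−0.515)×284.69 = 138.07; stream total = 285.39 g/s.
After stage 2: water left = (1−0.242)×138.07 = 104.66; final concentrate = 251.97 g/s.
salt fraction = 147.31/251.97 = 0.5846.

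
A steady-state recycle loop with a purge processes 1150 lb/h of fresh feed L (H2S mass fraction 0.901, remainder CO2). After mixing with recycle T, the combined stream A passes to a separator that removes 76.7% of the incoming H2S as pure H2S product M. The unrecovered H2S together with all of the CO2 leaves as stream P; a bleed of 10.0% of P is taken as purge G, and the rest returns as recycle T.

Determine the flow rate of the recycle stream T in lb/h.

1300 lb/h

CO2 enters only via L and leaves only via the purge: 1150×0.099 = 0.100×(CO2 in P), and the separator passes all CO2, so CO2 in A = CO2 in P = 1138.5 lb/h.
H2S in A: m_A = 1150×0.901 + (1−0.100)·(1−0.767)·m_A, so m_A = 1036.2/0.7903 = 1311.1 lb/h.
P = (1−0.767)×1311.1 + 1138.5 = 1444 lb/h.
Recycle T = (1−0.100)×1444 = 1299.6 lb/h.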